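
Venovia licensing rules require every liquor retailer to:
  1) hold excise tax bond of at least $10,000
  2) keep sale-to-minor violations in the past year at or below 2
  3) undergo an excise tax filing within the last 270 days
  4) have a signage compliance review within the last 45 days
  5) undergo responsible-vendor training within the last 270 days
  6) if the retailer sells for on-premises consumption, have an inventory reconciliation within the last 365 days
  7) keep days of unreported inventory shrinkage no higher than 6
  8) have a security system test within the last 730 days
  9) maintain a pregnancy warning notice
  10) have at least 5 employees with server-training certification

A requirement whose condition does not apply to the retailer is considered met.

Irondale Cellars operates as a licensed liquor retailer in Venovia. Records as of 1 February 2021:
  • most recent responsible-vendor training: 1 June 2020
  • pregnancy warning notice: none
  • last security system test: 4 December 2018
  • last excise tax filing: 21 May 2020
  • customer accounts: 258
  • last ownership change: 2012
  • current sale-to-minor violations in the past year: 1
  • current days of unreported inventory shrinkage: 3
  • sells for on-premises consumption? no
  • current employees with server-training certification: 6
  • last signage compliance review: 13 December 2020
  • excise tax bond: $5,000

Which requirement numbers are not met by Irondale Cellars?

1, 4, 8, 9

1. excise tax bond $5,000 < $10,000 → not met
2. sale-to-minor violations in the past year 1 ≤ 2 → met
3. excise tax filing 256 days ago vs limit 270 → met
4. signage compliance review 50 days ago vs limit 45 → not met
5. responsible-vendor training 245 days ago vs limit 270 → met
6. condition 'sells for on-premises consumption' does not hold → requirement n/a → met
7. days of unreported inventory shrinkage 3 ≤ 6 → met
8. security system test 790 days ago vs limit 730 → not met
9. pregnancy warning notice absent → not met
10. employees with server-training certification 6 ≥ 5 → met
Not met: 1, 4, 8, 9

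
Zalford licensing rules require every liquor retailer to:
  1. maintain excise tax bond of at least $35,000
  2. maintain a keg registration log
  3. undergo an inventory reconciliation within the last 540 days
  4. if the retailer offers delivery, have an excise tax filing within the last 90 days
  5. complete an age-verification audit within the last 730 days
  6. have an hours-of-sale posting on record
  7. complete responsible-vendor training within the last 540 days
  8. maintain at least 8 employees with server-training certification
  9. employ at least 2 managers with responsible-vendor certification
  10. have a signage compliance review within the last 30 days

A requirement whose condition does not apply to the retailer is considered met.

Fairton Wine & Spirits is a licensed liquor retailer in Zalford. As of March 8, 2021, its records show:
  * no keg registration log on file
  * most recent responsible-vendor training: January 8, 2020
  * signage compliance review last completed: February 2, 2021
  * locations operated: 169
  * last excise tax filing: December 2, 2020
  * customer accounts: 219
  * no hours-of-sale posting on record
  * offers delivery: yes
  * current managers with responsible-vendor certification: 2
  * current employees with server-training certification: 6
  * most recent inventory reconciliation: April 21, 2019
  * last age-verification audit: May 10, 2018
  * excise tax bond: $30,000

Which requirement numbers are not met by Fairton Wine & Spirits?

1, 2, 3, 4, 5, 6, 8, 10

1. excise tax bond $30,000 < $35,000 → not met
2. keg registration log absent → not met
3. inventory reconciliation 687 days ago vs limit 540 → not met
4. condition 'offers delivery' holds; excise tax filing 96 days ago vs limit 90 → not met
5. age-verification audit 1033 days ago vs limit 730 → not met
6. hours-of-sale posting absent → not met
7. responsible-vendor training 425 days ago vs limit 540 → met
8. employees with server-training certification 6 < 8 → not met
9. managers with responsible-vendor certification 2 ≥ 2 → met
10. signage compliance review 34 days ago vs limit 30 → not met
Not met: 1, 2, 3, 4, 5, 6, 8, 10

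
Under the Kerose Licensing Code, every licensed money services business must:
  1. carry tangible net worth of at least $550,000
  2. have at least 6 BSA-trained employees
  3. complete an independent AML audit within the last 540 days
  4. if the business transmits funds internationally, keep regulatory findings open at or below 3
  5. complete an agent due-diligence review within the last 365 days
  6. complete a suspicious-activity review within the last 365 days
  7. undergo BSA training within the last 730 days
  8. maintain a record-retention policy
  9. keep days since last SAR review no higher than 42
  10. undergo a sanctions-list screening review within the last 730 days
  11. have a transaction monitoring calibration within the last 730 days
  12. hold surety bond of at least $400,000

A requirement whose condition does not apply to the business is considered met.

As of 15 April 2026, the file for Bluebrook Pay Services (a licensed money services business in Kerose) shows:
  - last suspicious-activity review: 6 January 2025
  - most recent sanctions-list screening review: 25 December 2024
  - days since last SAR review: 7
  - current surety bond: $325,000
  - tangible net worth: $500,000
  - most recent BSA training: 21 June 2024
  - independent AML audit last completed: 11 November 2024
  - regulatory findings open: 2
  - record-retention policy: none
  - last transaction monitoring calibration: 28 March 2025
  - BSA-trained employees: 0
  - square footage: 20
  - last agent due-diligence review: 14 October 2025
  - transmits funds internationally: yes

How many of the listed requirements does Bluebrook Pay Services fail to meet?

1. tangible net worth $500,000 < $550,000 → not met
2. BSA-trained employees 0 < 6 → not met
3. independent AML audit 520 days ago vs limit 540 → met
4. condition 'transmits funds internationally' holds; regulatory findings open 2 ≤ 3 → met
5. agent due-diligence review 183 days ago vs limit 365 → met
6. suspicious-activity review 464 days ago vs limit 365 → not met
7. BSA training 663 days ago vs limit 730 → met
8. record-retention policy absent → not met
9. days since last SAR review 7 ≤ 42 → met
10. sanctions-list screening review 476 days ago vs limit 730 → met
11. transaction monitoring calibration 383 days ago vs limit 730 → met
12. surety bond $325,000 < $400,000 → not met
Not met: 5 of 12

5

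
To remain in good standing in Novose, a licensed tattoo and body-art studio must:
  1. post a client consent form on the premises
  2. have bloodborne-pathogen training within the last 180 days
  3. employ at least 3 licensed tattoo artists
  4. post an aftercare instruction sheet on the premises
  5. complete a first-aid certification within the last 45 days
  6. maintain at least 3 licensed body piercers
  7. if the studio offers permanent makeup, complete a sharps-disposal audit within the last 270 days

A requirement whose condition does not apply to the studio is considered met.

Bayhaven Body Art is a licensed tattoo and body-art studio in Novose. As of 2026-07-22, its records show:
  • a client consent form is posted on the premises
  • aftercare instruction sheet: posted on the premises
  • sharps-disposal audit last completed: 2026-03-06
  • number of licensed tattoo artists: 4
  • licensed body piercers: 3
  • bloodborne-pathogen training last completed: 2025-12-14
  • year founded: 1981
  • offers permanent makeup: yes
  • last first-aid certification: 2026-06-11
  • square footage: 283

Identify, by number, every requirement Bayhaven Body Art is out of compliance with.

1. client consent form present → met
2. bloodborne-pathogen training 220 days ago vs limit 180 → not met
3. licensed tattoo artists 4 ≥ 3 → met
4. aftercare instruction sheet present → met
5. first-aid certification 41 days ago vs limit 45 → met
6. licensed body piercers 3 ≥ 3 → met
7. condition 'offers permanent makeup' holds; sharps-disposal audit 138 days ago vs limit 270 → met
Not met: 2

2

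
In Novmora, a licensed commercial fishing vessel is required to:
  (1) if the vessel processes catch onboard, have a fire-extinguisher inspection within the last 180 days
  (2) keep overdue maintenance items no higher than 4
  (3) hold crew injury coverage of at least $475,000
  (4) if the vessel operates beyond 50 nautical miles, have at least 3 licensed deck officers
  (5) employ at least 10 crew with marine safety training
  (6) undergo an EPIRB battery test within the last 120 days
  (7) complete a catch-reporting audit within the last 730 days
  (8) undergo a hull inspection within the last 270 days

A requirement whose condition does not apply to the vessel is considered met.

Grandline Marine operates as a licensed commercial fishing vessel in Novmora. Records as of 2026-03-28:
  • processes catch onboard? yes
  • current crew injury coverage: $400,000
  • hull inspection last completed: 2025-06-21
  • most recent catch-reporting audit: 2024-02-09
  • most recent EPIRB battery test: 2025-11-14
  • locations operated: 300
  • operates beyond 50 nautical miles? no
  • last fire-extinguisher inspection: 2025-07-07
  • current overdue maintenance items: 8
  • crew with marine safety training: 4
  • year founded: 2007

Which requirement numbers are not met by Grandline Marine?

1, 2, 3, 5, 6, 7, 8

1. condition 'processes catch onboard' holds; fire-extinguisher inspection 264 days ago vs limit 180 → not met
2. overdue maintenance items 8 > 4 → not met
3. crew injury coverage $400,000 < $475,000 → not met
4. condition 'operates beyond 50 nautical miles' does not hold → requirement n/a → met
5. crew with marine safety training 4 < 10 → not met
6. EPIRB battery test 134 days ago vs limit 120 → not met
7. catch-reporting audit 778 days ago vs limit 730 → not met
8. hull inspection 280 days ago vs limit 270 → not met
Not met: 1, 2, 3, 5, 6, 7, 8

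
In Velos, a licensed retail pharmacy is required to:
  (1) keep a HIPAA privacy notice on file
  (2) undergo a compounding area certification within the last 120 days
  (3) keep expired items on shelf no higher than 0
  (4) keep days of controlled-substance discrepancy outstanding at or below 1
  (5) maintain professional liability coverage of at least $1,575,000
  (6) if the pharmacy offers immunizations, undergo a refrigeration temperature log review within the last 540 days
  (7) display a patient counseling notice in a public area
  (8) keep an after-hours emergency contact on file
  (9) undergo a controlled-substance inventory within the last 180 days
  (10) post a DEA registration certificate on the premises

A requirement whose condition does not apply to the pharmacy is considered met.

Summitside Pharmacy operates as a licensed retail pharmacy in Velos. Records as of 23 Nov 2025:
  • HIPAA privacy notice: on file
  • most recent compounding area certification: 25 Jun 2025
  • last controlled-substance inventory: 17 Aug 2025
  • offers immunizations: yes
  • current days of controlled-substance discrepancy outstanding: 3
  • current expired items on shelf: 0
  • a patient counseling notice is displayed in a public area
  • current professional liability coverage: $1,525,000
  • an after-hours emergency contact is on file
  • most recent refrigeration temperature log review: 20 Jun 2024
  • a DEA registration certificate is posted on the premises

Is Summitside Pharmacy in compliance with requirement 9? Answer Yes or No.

9. controlled-substance inventory 98 days ago vs limit 180 → met

Yes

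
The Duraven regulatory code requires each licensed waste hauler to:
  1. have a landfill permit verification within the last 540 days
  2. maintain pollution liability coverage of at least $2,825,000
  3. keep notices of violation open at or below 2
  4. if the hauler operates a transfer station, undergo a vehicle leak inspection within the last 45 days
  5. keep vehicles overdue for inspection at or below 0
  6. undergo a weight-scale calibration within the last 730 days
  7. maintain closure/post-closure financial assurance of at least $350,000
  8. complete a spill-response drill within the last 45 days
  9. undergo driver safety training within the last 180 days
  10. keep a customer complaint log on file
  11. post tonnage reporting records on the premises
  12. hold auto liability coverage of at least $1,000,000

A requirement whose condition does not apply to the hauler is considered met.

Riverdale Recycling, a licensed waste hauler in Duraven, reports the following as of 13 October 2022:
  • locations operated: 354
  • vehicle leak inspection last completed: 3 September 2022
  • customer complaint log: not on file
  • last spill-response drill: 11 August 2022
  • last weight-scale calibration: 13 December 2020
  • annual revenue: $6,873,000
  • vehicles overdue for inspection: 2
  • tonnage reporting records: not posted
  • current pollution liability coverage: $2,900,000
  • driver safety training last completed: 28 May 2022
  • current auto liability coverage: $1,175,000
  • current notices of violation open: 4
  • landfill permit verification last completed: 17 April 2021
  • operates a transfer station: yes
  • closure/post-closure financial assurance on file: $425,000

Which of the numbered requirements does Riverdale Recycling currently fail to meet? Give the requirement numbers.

1. landfill permit verification 544 days ago vs limit 540 → not met
2. pollution liability coverage $2,900,000 ≥ $2,825,000 → met
3. notices of violation open 4 > 2 → not met
4. condition 'operates a transfer station' holds; vehicle leak inspection 40 days ago vs limit 45 → met
5. vehicles overdue for inspection 2 > 0 → not met
6. weight-scale calibration 669 days ago vs limit 730 → met
7. closure/post-closure financial assurance $425,000 ≥ $350,000 → met
8. spill-response drill 63 days ago vs limit 45 → not met
9. driver safety training 138 days ago vs limit 180 → met
10. customer complaint log absent → not met
11. tonnage reporting records absent → not met
12. auto liability coverage $1,175,000 ≥ $1,000,000 → met
Not met: 1, 3, 5, 8, 10, 11

1, 3, 5, 8, 10, 11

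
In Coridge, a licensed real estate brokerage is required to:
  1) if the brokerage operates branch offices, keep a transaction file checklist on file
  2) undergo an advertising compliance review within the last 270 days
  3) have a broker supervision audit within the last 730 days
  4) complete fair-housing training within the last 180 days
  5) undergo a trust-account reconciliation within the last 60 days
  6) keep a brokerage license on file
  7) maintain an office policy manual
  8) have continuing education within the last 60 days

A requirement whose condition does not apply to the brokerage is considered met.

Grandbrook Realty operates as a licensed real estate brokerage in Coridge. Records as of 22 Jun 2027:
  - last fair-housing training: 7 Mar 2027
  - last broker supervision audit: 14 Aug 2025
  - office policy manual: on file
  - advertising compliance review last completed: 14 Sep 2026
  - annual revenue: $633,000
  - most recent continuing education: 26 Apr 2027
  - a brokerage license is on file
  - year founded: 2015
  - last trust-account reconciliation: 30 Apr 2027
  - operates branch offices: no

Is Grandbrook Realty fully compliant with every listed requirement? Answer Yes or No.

1. condition 'operates branch offices' does not hold → requirement n/a → met
2. advertising compliance review 281 days ago vs limit 270 → not met
3. broker supervision audit 677 days ago vs limit 730 → met
4. fair-housing training 107 days ago vs limit 180 → met
5. trust-account reconciliation 53 days ago vs limit 60 → met
6. brokerage license present → met
7. office policy manual present → met
8. continuing education 57 days ago vs limit 60 → met
Not met: 2

No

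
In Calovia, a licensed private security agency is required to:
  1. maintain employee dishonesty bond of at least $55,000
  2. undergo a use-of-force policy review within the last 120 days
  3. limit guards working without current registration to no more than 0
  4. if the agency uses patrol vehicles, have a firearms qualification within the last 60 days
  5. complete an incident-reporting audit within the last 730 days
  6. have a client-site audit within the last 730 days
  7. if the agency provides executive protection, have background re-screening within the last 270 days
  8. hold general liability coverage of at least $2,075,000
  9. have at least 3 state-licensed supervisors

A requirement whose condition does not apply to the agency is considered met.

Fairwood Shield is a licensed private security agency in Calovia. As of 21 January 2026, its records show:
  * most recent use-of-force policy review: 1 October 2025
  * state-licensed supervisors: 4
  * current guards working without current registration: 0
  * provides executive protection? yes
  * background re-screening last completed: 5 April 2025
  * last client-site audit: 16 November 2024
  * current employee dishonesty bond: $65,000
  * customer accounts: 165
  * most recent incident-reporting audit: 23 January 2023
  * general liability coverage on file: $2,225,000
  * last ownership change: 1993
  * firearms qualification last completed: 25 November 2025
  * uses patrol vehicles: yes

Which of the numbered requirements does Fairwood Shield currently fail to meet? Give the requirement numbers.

5, 7

1. employee dishonesty bond $65,000 ≥ $55,000 → met
2. use-of-force policy review 112 days ago vs limit 120 → met
3. guards working without current registration 0 ≤ 0 → met
4. condition 'uses patrol vehicles' holds; firearms qualification 57 days ago vs limit 60 → met
5. incident-reporting audit 1094 days ago vs limit 730 → not met
6. client-site audit 431 days ago vs limit 730 → met
7. condition 'provides executive protection' holds; background re-screening 291 days ago vs limit 270 → not met
8. general liability coverage $2,225,000 ≥ $2,075,000 → met
9. state-licensed supervisors 4 ≥ 3 → met
Not met: 5, 7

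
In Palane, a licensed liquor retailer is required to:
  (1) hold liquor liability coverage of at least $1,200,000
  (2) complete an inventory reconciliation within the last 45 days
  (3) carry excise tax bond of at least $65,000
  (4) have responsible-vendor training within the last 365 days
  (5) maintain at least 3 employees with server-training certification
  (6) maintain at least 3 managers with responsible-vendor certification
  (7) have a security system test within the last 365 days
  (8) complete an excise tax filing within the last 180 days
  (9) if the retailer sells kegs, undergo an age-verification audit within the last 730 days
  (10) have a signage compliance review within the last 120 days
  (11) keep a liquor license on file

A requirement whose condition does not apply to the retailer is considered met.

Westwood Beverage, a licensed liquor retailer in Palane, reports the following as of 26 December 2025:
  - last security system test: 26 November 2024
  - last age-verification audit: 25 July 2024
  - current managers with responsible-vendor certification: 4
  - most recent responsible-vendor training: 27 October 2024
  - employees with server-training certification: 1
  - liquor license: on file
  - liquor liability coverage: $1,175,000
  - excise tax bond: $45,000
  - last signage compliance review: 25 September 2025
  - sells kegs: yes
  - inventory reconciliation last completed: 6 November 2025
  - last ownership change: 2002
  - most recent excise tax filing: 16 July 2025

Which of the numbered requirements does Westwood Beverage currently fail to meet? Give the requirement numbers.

1. liquor liability coverage $1,175,000 < $1,200,000 → not met
2. inventory reconciliation 50 days ago vs limit 45 → not met
3. excise tax bond $45,000 < $65,000 → not met
4. responsible-vendor training 425 days ago vs limit 365 → not met
5. employees with server-training certification 1 < 3 → not met
6. managers with responsible-vendor certification 4 ≥ 3 → met
7. security system test 395 days ago vs limit 365 → not met
8. excise tax filing 163 days ago vs limit 180 → met
9. condition 'sells kegs' holds; age-verification audit 519 days ago vs limit 730 → met
10. signage compliance review 92 days ago vs limit 120 → met
11. liquor license present → met
Not met: 1, 2, 3, 4, 5, 7

1, 2, 3, 4, 5, 7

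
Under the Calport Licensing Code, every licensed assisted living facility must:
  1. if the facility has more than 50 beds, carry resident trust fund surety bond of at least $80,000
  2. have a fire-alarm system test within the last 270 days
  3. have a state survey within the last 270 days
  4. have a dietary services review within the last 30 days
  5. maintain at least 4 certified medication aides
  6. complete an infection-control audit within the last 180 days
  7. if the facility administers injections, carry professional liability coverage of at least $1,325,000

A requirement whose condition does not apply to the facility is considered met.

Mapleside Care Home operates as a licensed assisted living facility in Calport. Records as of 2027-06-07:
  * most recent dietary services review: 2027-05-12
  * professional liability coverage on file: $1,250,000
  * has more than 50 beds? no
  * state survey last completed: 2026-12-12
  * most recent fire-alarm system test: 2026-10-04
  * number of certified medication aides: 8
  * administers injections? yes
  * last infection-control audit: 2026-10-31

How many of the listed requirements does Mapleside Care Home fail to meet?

1. condition 'has more than 50 beds' does not hold → requirement n/a → met
2. fire-alarm system test 246 days ago vs limit 270 → met
3. state survey 177 days ago vs limit 270 → met
4. dietary services review 26 days ago vs limit 30 → met
5. certified medication aides 8 ≥ 4 → met
6. infection-control audit 219 days ago vs limit 180 → not met
7. condition 'administers injections' holds; professional liability coverage $1,250,000 < $1,325,000 → not met
Not met: 2 of 7

2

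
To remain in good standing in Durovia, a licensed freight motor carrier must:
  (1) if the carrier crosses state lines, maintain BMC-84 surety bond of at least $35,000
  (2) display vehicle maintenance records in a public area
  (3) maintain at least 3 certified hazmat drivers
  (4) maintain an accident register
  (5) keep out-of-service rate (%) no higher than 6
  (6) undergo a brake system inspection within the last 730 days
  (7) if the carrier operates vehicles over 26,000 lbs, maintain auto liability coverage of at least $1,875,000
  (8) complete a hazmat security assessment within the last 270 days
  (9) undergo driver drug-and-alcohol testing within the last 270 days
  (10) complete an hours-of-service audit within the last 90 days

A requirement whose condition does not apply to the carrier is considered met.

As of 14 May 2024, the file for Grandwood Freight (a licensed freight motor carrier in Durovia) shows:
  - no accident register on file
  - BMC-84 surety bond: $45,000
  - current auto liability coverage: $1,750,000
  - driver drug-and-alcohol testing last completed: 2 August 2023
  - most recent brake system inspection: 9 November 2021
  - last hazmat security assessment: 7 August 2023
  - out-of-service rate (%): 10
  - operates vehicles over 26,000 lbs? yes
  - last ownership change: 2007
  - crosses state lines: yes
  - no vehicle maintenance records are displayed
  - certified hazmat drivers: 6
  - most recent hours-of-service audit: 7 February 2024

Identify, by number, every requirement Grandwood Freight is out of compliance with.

2, 4, 5, 6, 7, 8, 9, 10

1. condition 'crosses state lines' holds; BMC-84 surety bond $45,000 ≥ $35,000 → met
2. vehicle maintenance records absent → not met
3. certified hazmat drivers 6 ≥ 3 → met
4. accident register absent → not met
5. out-of-service rate (%) 10 > 6 → not met
6. brake system inspection 917 days ago vs limit 730 → not met
7. condition 'operates vehicles over 26,000 lbs' holds; auto liability coverage $1,750,000 < $1,875,000 → not met
8. hazmat security assessment 281 days ago vs limit 270 → not met
9. driver drug-and-alcohol testing 286 days ago vs limit 270 → not met
10. hours-of-service audit 97 days ago vs limit 90 → not met
Not met: 2, 4, 5, 6, 7, 8, 9, 10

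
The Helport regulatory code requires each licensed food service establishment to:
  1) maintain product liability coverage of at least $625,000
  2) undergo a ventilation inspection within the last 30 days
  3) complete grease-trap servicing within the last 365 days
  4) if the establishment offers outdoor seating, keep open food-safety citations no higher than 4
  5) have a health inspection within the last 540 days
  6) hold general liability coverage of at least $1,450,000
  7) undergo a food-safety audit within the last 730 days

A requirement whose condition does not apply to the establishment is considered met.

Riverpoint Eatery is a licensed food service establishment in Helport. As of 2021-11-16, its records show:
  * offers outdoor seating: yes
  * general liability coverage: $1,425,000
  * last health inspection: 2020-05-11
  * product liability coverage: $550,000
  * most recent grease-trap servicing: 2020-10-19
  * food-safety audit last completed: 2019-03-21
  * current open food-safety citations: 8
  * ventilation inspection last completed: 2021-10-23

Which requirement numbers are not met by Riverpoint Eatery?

1. product liability coverage $550,000 < $625,000 → not met
2. ventilation inspection 24 days ago vs limit 30 → met
3. grease-trap servicing 393 days ago vs limit 365 → not met
4. condition 'offers outdoor seating' holds; open food-safety citations 8 > 4 → not met
5. health inspection 554 days ago vs limit 540 → not met
6. general liability coverage $1,425,000 < $1,450,000 → not met
7. food-safety audit 971 days ago vs limit 730 → not met
Not met: 1, 3, 4, 5, 6, 7

1, 3, 4, 5, 6, 7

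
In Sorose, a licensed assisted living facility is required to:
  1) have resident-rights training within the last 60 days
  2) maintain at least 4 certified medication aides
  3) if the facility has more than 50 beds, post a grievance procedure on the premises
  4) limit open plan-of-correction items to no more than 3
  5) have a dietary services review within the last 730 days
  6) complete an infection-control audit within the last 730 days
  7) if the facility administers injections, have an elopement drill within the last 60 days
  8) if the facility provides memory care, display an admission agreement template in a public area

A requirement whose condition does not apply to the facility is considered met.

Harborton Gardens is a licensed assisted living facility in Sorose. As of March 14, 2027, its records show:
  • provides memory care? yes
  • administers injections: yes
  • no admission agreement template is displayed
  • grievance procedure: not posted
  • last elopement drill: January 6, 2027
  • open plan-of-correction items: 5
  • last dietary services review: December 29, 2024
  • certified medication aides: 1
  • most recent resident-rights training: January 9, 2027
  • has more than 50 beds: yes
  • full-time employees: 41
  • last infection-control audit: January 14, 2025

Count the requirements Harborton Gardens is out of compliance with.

8

1. resident-rights training 64 days ago vs limit 60 → not met
2. certified medication aides 1 < 4 → not met
3. condition 'has more than 50 beds' holds; grievance procedure absent → not met
4. open plan-of-correction items 5 > 3 → not met
5. dietary services review 805 days ago vs limit 730 → not met
6. infection-control audit 789 days ago vs limit 730 → not met
7. condition 'administers injections' holds; elopement drill 67 days ago vs limit 60 → not met
8. condition 'provides memory care' holds; admission agreement template absent → not met
Not met: 8 of 8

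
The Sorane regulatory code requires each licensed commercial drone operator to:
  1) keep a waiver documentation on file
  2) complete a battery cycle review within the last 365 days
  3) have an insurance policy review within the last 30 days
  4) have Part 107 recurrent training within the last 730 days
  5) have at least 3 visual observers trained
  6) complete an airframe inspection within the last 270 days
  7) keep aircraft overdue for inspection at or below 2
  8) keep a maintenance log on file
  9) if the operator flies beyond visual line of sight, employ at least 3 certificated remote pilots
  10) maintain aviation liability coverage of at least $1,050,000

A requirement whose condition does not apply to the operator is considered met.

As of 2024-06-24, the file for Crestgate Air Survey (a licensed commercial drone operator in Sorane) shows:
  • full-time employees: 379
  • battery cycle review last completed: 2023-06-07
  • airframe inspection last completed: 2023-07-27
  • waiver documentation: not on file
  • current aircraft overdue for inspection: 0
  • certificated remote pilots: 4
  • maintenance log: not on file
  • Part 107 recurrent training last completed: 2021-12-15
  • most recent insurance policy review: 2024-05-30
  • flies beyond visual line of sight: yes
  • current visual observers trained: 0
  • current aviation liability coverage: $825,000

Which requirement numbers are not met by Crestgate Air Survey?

1, 2, 4, 5, 6, 8, 10

1. waiver documentation absent → not met
2. battery cycle review 383 days ago vs limit 365 → not met
3. insurance policy review 25 days ago vs limit 30 → met
4. Part 107 recurrent training 922 days ago vs limit 730 → not met
5. visual observers trained 0 < 3 → not met
6. airframe inspection 333 days ago vs limit 270 → not met
7. aircraft overdue for inspection 0 ≤ 2 → met
8. maintenance log absent → not met
9. condition 'flies beyond visual line of sight' holds; certificated remote pilots 4 ≥ 3 → met
10. aviation liability coverage $825,000 < $1,050,000 → not met
Not met: 1, 2, 4, 5, 6, 8, 10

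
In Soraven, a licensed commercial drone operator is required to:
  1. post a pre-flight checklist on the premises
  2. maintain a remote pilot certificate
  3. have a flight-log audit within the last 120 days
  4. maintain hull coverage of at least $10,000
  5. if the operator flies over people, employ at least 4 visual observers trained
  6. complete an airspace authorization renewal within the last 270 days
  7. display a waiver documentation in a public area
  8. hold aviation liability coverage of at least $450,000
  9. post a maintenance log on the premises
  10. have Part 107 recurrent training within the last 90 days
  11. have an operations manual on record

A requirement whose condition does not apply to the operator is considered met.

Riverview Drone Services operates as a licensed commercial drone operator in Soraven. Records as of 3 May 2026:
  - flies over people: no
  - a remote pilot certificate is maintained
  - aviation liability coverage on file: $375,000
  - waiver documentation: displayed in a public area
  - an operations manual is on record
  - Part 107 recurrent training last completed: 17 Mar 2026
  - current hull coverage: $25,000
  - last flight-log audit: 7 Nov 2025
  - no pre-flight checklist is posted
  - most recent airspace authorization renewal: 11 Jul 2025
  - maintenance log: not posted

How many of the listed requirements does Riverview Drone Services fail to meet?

5

1. pre-flight checklist absent → not met
2. remote pilot certificate present → met
3. flight-log audit 177 days ago vs limit 120 → not met
4. hull coverage $25,000 ≥ $10,000 → met
5. condition 'flies over people' does not hold → requirement n/a → met
6. airspace authorization renewal 296 days ago vs limit 270 → not met
7. waiver documentation present → met
8. aviation liability coverage $375,000 < $450,000 → not met
9. maintenance log absent → not met
10. Part 107 recurrent training 47 days ago vs limit 90 → met
11. operations manual present → met
Not met: 5 of 11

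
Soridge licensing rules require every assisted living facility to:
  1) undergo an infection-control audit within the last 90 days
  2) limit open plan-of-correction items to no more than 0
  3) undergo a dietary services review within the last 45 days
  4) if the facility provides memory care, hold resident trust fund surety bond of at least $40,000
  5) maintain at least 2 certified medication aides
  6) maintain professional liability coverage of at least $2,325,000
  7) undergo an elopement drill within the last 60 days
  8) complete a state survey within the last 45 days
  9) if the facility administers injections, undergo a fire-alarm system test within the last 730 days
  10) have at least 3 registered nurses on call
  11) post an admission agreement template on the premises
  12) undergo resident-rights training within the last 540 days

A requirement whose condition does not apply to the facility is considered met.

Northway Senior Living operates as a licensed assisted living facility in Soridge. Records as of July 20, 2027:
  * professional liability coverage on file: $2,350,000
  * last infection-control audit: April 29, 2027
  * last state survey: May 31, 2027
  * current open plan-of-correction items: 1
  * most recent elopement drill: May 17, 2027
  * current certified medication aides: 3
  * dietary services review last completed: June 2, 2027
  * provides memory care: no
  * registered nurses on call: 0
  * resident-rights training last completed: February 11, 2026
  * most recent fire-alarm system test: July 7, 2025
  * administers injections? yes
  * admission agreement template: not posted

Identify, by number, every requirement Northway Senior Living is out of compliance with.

1. infection-control audit 82 days ago vs limit 90 → met
2. open plan-of-correction items 1 > 0 → not met
3. dietary services review 48 days ago vs limit 45 → not met
4. condition 'provides memory care' does not hold → requirement n/a → met
5. certified medication aides 3 ≥ 2 → met
6. professional liability coverage $2,350,000 ≥ $2,325,000 → met
7. elopement drill 64 days ago vs limit 60 → not met
8. state survey 50 days ago vs limit 45 → not met
9. condition 'administers injections' holds; fire-alarm system test 743 days ago vs limit 730 → not met
10. registered nurses on call 0 < 3 → not met
11. admission agreement template absent → not met
12. resident-rights training 524 days ago vs limit 540 → met
Not met: 2, 3, 7, 8, 9, 10, 11

2, 3, 7, 8, 9, 10, 11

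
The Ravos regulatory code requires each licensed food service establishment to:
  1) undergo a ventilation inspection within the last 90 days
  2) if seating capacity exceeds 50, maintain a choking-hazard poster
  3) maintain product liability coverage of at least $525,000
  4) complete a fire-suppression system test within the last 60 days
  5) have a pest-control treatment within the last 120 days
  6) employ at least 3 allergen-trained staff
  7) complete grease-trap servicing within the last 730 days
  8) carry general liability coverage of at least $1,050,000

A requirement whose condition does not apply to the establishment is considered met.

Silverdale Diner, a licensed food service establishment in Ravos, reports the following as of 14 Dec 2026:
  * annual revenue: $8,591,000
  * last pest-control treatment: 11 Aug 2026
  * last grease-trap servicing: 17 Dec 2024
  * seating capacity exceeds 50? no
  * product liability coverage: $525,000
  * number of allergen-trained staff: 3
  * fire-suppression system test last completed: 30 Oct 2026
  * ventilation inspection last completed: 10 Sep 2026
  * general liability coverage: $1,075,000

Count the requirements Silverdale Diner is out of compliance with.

2

1. ventilation inspection 95 days ago vs limit 90 → not met
2. condition 'seating capacity exceeds 50' does not hold → requirement n/a → met
3. product liability coverage $525,000 ≥ $525,000 → met
4. fire-suppression system test 45 days ago vs limit 60 → met
5. pest-control treatment 125 days ago vs limit 120 → not met
6. allergen-trained staff 3 ≥ 3 → met
7. grease-trap servicing 727 days ago vs limit 730 → met
8. general liability coverage $1,075,000 ≥ $1,050,000 → met
Not met: 2 of 8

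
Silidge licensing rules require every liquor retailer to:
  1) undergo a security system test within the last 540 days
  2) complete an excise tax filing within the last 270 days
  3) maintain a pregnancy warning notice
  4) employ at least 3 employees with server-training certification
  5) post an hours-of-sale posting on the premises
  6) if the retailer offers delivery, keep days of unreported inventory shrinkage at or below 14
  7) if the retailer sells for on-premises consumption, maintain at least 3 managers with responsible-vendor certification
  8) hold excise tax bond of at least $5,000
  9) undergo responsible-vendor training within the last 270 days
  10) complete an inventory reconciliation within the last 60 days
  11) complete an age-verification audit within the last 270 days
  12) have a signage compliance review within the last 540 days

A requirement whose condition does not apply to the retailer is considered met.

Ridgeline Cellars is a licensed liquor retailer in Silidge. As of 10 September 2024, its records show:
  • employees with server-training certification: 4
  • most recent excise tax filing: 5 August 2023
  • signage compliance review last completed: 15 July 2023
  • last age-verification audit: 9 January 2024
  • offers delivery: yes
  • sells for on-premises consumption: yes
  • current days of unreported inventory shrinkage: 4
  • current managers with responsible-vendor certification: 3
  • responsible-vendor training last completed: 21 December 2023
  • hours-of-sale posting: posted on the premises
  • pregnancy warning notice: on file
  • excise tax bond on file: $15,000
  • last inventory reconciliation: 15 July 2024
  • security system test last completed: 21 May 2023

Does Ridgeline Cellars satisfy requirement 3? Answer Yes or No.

3. pregnancy warning notice present → met

Yes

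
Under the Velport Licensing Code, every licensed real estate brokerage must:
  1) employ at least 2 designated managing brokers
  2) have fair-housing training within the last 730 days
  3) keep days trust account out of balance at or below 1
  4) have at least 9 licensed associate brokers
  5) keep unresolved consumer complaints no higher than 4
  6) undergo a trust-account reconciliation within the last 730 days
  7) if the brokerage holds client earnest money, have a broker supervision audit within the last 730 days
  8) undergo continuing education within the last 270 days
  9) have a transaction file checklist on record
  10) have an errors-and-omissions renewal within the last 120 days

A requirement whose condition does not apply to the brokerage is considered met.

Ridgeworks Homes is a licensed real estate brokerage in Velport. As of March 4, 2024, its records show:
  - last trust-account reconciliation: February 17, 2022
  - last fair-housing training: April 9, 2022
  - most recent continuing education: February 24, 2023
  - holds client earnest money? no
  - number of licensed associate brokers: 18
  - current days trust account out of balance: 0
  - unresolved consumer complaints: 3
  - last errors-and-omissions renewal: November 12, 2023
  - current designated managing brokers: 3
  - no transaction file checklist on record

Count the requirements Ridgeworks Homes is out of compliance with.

3

1. designated managing brokers 3 ≥ 2 → met
2. fair-housing training 695 days ago vs limit 730 → met
3. days trust account out of balance 0 ≤ 1 → met
4. licensed associate brokers 18 ≥ 9 → met
5. unresolved consumer complaints 3 ≤ 4 → met
6. trust-account reconciliation 746 days ago vs limit 730 → not met
7. condition 'holds client earnest money' does not hold → requirement n/a → met
8. continuing education 374 days ago vs limit 270 → not met
9. transaction file checklist absent → not met
10. errors-and-omissions renewal 113 days ago vs limit 120 → met
Not met: 3 of 10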